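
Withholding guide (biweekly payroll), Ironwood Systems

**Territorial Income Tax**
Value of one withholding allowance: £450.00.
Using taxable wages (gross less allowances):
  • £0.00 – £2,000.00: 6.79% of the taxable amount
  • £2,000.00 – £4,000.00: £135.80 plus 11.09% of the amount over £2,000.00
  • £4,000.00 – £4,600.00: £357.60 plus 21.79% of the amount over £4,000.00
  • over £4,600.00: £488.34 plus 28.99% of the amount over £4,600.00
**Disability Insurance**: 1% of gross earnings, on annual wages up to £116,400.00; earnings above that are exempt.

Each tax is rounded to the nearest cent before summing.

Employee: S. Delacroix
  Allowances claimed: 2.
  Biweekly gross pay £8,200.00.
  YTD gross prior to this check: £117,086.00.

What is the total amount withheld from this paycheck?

Territorial Income Tax: taxable = £8,200.00 − 2×£450.00 = £7,300.00
  £488.34 + 28.99% × (£7,300.00 − £4,600.00) = £488.34 + 28.99% × £2,700.00 = £1,271.07
Disability Insurance: YTD £117,086.00 ≥ cap £116,400.00 → £0.00
Total: £1,271.07 + £0.00 = £1,271.07

£1,271.07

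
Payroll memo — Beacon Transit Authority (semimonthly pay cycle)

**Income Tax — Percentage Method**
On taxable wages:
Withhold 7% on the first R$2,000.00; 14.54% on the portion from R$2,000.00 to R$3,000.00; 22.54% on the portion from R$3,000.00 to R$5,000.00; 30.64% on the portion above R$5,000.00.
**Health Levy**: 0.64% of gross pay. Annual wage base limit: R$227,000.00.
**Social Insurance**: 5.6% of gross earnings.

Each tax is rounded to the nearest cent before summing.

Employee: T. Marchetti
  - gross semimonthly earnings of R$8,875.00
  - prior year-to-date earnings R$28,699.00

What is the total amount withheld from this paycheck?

R$2,477.30

Income Tax: taxable = R$8,875.00
  R$736.20 + 30.64% × (R$8,875.00 − R$5,000.00) = R$736.20 + 30.64% × R$3,875.00 = R$1,923.50
Health Levy: 0.64% × R$8,875.00 = R$56.80
Social Insurance: 5.6% × R$8,875.00 = R$497.00
Total: R$1,923.50 + R$56.80 + R$497.00 = R$2,477.30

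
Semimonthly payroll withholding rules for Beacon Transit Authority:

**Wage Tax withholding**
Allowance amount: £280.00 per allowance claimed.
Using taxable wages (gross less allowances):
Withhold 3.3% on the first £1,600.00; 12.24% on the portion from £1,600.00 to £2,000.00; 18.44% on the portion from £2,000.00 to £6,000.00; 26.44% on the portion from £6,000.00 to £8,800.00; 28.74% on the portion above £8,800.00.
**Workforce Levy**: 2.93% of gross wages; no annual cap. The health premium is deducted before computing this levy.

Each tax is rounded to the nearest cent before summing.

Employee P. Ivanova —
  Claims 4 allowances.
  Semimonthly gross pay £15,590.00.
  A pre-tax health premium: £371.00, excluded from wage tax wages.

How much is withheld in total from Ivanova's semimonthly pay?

Wage Tax: taxable = £15,590.00 − £371.00 − 4×£280.00 = £14,099.00
  £1,579.68 + 28.74% × (£14,099.00 − £8,800.00) = £1,579.68 + 28.74% × £5,299.00 = £3,102.61
Workforce Levy: 2.93% × £15,219.00 = £445.92
Total: £3,102.61 + £445.92 = £3,548.53

£3,548.53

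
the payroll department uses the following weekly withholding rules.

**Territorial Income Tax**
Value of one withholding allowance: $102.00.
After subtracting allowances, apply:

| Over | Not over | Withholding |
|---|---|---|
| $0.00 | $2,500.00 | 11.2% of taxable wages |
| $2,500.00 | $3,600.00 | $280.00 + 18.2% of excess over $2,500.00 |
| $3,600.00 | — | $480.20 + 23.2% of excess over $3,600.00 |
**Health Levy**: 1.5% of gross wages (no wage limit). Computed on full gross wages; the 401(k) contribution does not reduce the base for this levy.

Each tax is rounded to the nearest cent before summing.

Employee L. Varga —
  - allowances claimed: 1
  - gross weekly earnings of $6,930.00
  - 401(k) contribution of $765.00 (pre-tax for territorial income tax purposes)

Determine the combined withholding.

$1,155.57

Territorial Income Tax: taxable = $6,930.00 − $765.00 − 1×$102.00 = $6,063.00
  $480.20 + 23.2% × ($6,063.00 − $3,600.00) = $480.20 + 23.2% × $2,463.00 = $1,051.62
Health Levy: 1.5% × $6,930.00 = $103.95
Total: $1,051.62 + $103.95 = $1,155.57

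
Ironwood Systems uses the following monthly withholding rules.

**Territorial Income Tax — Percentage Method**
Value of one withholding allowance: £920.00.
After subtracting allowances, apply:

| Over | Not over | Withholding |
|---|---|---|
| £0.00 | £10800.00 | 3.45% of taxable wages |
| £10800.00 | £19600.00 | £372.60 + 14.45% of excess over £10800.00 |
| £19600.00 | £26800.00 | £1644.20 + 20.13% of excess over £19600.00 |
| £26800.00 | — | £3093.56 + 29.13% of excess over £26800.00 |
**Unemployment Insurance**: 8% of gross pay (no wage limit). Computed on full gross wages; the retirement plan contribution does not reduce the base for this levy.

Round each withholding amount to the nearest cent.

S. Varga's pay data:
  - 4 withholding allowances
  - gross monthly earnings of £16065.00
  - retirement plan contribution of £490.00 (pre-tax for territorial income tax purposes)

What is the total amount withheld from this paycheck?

£1816.03

Territorial Income Tax: taxable = £16065.00 − £490.00 − 4×£920.00 = £11895.00
  £372.60 + 14.45% × (£11895.00 − £10800.00) = £372.60 + 14.45% × £1095.00 = £530.83
Unemployment Insurance: 8% × £16065.00 = £1285.20
Total: £530.83 + £1285.20 = £1816.03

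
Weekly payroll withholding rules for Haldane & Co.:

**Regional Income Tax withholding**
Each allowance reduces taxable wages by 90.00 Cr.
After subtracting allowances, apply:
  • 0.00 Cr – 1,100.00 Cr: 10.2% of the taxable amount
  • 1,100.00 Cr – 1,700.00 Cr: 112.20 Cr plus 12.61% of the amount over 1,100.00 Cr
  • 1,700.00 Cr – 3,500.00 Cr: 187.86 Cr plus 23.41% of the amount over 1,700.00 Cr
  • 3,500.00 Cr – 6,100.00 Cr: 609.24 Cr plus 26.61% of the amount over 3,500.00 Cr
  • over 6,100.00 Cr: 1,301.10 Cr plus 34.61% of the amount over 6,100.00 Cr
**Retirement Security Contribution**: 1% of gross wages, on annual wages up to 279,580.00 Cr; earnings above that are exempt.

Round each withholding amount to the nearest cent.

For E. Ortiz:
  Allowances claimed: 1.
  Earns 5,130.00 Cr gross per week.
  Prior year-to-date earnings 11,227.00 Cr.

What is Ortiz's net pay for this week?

Regional Income Tax: taxable = 5,130.00 Cr − 1×90.00 Cr = 5,040.00 Cr
  609.24 Cr + 26.61% × (5,040.00 Cr − 3,500.00 Cr) = 609.24 Cr + 26.61% × 1,540.00 Cr = 1,019.03 Cr
Retirement Security Contribution: 1% × 5,130.00 Cr = 51.30 Cr
Total withheld: 1,019.03 Cr + 51.30 Cr = 1,070.33 Cr
Net pay: 5,130.00 Cr − 1,070.33 Cr = 4,059.67 Cr

4,059.67 Cr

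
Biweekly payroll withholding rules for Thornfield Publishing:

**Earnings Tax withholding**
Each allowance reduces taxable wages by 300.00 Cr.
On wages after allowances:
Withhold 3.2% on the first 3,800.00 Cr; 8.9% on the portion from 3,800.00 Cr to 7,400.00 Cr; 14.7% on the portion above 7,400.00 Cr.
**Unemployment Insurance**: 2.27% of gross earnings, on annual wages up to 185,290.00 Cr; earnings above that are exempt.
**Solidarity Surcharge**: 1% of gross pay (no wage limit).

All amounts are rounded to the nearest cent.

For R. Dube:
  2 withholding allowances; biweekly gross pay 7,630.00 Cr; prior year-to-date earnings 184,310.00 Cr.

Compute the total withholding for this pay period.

Earnings Tax: taxable = 7,630.00 Cr − 2×300.00 Cr = 7,030.00 Cr
  121.60 Cr + 8.9% × (7,030.00 Cr − 3,800.00 Cr) = 121.60 Cr + 8.9% × 3,230.00 Cr = 409.07 Cr
Unemployment Insurance: cap 185,290.00 Cr − YTD 184,310.00 Cr = 980.00 Cr subject; 2.27% × 980.00 Cr = 22.25 Cr
Solidarity Surcharge: 1% × 7,630.00 Cr = 76.30 Cr
Total: 409.07 Cr + 22.25 Cr + 76.30 Cr = 507.62 Cr

507.62 Cr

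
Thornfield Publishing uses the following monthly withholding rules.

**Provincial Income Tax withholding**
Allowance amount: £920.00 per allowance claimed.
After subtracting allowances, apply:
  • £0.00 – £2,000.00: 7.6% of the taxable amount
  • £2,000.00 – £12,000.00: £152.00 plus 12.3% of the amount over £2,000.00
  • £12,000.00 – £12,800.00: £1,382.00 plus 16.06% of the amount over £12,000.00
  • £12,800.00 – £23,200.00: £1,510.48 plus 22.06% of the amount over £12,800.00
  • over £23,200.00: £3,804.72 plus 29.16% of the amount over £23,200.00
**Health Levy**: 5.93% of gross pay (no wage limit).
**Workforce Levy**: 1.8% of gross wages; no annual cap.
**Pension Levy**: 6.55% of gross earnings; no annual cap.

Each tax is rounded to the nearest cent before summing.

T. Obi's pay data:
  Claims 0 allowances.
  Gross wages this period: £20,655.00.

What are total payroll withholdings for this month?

£6,192.82

Provincial Income Tax: taxable = £20,655.00
  £1,510.48 + 22.06% × (£20,655.00 − £12,800.00) = £1,510.48 + 22.06% × £7,855.00 = £3,243.29
Health Levy: 5.93% × £20,655.00 = £1,224.84
Workforce Levy: 1.8% × £20,655.00 = £371.79
Pension Levy: 6.55% × £20,655.00 = £1,352.90
Total: £3,243.29 + £1,224.84 + £371.79 + £1,352.90 = £6,192.82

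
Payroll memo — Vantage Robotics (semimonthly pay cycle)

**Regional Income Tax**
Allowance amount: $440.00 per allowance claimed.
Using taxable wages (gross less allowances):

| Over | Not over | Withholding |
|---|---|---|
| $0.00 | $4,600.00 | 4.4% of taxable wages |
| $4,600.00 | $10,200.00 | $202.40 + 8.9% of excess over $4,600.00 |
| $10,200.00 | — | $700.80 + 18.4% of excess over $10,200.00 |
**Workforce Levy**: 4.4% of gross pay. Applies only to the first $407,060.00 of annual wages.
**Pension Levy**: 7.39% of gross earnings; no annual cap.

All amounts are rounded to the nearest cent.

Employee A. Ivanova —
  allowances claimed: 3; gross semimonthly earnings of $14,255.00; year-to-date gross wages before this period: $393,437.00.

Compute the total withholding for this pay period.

Regional Income Tax: taxable = $14,255.00 − 3×$440.00 = $12,935.00
  $700.80 + 18.4% × ($12,935.00 − $10,200.00) = $700.80 + 18.4% × $2,735.00 = $1,204.04
Workforce Levy: cap $407,060.00 − YTD $393,437.00 = $13,623.00 subject; 4.4% × $13,623.00 = $599.41
Pension Levy: 7.39% × $14,255.00 = $1,053.44
Total: $1,204.04 + $599.41 + $1,053.44 = $2,856.89

$2,856.89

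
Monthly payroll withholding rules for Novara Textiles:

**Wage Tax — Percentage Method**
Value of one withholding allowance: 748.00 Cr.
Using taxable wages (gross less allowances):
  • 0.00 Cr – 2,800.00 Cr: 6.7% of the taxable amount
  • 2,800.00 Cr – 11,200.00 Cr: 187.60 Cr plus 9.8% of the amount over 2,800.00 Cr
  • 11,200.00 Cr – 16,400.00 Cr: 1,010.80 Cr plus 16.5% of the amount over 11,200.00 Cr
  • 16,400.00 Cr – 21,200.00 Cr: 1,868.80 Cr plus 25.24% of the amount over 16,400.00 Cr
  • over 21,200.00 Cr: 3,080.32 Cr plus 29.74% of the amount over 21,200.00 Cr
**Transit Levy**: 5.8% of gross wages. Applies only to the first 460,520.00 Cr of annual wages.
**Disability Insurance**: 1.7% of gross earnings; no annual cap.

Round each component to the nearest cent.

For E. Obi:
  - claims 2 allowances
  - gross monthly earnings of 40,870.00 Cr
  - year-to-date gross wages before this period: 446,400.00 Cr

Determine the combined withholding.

Wage Tax: taxable = 40,870.00 Cr − 2×748.00 Cr = 39,374.00 Cr
  3,080.32 Cr + 29.74% × (39,374.00 Cr − 21,200.00 Cr) = 3,080.32 Cr + 29.74% × 18,174.00 Cr = 8,485.27 Cr
Transit Levy: cap 460,520.00 Cr − YTD 446,400.00 Cr = 14,120.00 Cr subject; 5.8% × 14,120.00 Cr = 818.96 Cr
Disability Insurance: 1.7% × 40,870.00 Cr = 694.79 Cr
Total: 8,485.27 Cr + 818.96 Cr + 694.79 Cr = 9,999.02 Cr

9,999.02 Cr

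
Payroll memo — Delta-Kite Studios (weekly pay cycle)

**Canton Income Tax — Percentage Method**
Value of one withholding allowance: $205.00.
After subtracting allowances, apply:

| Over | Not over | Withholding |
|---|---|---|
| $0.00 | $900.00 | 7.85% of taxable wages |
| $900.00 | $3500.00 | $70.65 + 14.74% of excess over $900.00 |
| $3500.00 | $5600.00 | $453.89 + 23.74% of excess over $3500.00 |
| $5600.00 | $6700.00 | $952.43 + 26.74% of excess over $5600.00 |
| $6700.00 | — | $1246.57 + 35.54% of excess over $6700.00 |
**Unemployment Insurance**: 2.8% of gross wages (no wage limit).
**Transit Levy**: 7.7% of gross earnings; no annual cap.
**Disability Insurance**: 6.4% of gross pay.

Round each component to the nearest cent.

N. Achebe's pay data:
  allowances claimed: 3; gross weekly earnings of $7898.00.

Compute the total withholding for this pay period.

Canton Income Tax: taxable = $7898.00 − 3×$205.00 = $7283.00
  $1246.57 + 35.54% × ($7283.00 − $6700.00) = $1246.57 + 35.54% × $583.00 = $1453.77
Unemployment Insurance: 2.8% × $7898.00 = $221.14
Transit Levy: 7.7% × $7898.00 = $608.15
Disability Insurance: 6.4% × $7898.00 = $505.47
Total: $1453.77 + $221.14 + $608.15 + $505.47 = $2788.53

$2788.53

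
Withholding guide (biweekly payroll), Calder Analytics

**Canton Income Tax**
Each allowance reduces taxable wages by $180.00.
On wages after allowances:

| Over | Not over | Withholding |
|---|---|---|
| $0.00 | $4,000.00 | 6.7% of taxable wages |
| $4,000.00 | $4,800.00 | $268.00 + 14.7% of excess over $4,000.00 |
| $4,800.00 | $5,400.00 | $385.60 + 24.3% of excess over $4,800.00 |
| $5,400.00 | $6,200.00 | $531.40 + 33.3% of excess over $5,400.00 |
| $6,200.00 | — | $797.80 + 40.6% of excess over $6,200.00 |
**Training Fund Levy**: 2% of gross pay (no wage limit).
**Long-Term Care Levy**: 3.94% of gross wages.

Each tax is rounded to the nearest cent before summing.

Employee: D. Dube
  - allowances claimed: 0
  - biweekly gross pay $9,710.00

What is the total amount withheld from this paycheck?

Canton Income Tax: taxable = $9,710.00
  $797.80 + 40.6% × ($9,710.00 − $6,200.00) = $797.80 + 40.6% × $3,510.00 = $2,222.86
Training Fund Levy: 2% × $9,710.00 = $194.20
Long-Term Care Levy: 3.94% × $9,710.00 = $382.57
Total: $2,222.86 + $194.20 + $382.57 = $2,799.63

$2,799.63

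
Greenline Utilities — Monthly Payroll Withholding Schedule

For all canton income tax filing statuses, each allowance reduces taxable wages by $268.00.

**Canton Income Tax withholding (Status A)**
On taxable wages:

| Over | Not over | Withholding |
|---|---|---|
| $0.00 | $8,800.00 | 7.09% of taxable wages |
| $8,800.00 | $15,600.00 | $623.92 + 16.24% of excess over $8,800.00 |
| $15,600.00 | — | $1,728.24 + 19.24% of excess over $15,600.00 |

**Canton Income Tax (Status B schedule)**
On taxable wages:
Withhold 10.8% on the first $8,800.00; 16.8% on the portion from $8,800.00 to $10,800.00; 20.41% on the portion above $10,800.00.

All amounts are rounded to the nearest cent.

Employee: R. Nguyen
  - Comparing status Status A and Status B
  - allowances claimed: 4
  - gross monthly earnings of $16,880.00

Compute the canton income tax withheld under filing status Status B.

Canton Income Tax (Status B): taxable = $16,880.00 − 4×$268.00 = $15,808.00
  $1,286.40 + 20.41% × ($15,808.00 − $10,800.00) = $1,286.40 + 20.41% × $5,008.00 = $2,308.53

$2,308.53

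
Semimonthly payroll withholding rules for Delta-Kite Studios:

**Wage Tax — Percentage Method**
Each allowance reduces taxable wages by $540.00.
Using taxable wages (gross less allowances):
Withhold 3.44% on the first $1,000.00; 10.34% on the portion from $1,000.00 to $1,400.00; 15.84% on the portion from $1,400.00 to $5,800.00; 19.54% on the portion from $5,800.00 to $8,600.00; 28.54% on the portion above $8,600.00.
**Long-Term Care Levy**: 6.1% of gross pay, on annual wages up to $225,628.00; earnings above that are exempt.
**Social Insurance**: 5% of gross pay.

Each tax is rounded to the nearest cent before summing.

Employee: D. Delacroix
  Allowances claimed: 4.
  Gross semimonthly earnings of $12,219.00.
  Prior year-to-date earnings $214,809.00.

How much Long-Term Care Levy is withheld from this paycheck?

Long-Term Care Levy: cap $225,628.00 − YTD $214,809.00 = $10,819.00 subject; 6.1% × $10,819.00 = $659.96

$659.96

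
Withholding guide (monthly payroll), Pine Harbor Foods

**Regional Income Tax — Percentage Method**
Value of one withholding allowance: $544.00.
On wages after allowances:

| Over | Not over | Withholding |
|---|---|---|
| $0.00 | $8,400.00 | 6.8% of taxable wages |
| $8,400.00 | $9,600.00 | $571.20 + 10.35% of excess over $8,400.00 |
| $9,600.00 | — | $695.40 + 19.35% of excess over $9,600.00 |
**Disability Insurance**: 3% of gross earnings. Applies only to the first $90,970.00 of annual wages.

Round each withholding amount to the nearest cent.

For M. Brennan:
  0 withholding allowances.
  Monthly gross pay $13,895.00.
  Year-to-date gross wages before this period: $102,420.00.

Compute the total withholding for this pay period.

$1,526.48

Regional Income Tax: taxable = $13,895.00
  $695.40 + 19.35% × ($13,895.00 − $9,600.00) = $695.40 + 19.35% × $4,295.00 = $1,526.48
Disability Insurance: YTD $102,420.00 ≥ cap $90,970.00 → $0.00
Total: $1,526.48 + $0.00 = $1,526.48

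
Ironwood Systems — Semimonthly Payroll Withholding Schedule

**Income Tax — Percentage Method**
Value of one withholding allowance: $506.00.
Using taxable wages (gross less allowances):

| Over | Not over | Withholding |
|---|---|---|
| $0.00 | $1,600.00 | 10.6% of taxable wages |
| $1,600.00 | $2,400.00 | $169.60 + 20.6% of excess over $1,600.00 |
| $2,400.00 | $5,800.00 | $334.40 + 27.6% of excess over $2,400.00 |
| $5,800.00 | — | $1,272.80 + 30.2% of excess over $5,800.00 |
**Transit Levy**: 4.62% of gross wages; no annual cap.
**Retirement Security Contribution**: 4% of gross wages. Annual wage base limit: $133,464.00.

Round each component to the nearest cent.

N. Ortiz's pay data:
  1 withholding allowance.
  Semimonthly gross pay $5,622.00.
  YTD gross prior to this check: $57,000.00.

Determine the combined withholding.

Income Tax: taxable = $5,622.00 − 1×$506.00 = $5,116.00
  $334.40 + 27.6% × ($5,116.00 − $2,400.00) = $334.40 + 27.6% × $2,716.00 = $1,084.02
Transit Levy: 4.62% × $5,622.00 = $259.74
Retirement Security Contribution: 4% × $5,622.00 = $224.88
Total: $1,084.02 + $259.74 + $224.88 = $1,568.64

$1,568.64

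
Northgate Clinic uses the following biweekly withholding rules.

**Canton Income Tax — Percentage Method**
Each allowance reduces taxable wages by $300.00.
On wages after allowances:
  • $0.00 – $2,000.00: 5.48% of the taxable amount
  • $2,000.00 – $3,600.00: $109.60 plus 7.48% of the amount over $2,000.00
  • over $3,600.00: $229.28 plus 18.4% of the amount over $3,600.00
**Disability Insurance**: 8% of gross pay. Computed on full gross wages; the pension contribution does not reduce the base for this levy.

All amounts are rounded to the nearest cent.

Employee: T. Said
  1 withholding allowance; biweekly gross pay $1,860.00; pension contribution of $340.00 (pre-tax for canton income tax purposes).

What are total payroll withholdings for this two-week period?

Canton Income Tax: taxable = $1,860.00 − $340.00 − 1×$300.00 = $1,220.00
  5.48% × $1,220.00 = $66.86
Disability Insurance: 8% × $1,860.00 = $148.80
Total: $66.86 + $148.80 = $215.66

$215.66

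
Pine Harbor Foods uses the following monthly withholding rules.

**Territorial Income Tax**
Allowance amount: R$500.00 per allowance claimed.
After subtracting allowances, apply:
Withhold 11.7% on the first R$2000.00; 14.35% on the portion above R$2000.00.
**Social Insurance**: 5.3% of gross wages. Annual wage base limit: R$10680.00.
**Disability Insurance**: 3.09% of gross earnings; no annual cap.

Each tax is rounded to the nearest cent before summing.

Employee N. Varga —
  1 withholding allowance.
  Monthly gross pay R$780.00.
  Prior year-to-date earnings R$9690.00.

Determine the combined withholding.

R$98.20

Territorial Income Tax: taxable = R$780.00 − 1×R$500.00 = R$280.00
  11.7% × R$280.00 = R$32.76
Social Insurance: 5.3% × R$780.00 = R$41.34
Disability Insurance: 3.09% × R$780.00 = R$24.10
Total: R$32.76 + R$41.34 + R$24.10 = R$98.20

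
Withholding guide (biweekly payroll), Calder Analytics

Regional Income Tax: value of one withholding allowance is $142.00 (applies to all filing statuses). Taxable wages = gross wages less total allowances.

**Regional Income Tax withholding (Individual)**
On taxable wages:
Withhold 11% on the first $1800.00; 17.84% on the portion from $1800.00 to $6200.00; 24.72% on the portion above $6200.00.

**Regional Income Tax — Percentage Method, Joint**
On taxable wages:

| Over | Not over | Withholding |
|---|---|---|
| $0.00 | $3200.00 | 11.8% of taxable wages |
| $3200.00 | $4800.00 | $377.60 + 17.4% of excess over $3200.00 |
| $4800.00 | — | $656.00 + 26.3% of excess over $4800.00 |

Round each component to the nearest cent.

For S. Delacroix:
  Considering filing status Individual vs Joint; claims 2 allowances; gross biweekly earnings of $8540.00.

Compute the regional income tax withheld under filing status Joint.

Regional Income Tax (Joint): taxable = $8540.00 − 2×$142.00 = $8256.00
  $656.00 + 26.3% × ($8256.00 − $4800.00) = $656.00 + 26.3% × $3456.00 = $1564.93

$1564.93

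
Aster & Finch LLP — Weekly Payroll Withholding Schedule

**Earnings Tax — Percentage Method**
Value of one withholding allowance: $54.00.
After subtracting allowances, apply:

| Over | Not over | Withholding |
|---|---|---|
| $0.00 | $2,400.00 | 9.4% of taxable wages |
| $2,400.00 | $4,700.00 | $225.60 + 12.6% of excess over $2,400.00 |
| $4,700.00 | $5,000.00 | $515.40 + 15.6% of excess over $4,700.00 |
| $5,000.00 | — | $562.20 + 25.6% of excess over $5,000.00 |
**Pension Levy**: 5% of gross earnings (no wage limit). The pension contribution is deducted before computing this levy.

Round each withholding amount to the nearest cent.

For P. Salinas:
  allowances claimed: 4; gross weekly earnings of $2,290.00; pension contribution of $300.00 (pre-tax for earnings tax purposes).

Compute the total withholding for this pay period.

Earnings Tax: taxable = $2,290.00 − $300.00 − 4×$54.00 = $1,774.00
  9.4% × $1,774.00 = $166.76
Pension Levy: 5% × $1,990.00 = $99.50
Total: $166.76 + $99.50 = $266.26

$266.26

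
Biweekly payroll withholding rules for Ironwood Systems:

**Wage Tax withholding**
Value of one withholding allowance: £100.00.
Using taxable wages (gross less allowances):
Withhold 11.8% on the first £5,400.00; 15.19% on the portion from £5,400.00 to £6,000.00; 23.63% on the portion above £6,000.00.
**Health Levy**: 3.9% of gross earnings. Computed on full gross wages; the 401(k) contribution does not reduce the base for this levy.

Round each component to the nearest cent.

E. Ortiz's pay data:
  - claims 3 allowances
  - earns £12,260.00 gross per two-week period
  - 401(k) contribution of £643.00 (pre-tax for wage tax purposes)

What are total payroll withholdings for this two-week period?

£2,462.89

Wage Tax: taxable = £12,260.00 − £643.00 − 3×£100.00 = £11,317.00
  £728.34 + 23.63% × (£11,317.00 − £6,000.00) = £728.34 + 23.63% × £5,317.00 = £1,984.75
Health Levy: 3.9% × £12,260.00 = £478.14
Total: £1,984.75 + £478.14 = £2,462.89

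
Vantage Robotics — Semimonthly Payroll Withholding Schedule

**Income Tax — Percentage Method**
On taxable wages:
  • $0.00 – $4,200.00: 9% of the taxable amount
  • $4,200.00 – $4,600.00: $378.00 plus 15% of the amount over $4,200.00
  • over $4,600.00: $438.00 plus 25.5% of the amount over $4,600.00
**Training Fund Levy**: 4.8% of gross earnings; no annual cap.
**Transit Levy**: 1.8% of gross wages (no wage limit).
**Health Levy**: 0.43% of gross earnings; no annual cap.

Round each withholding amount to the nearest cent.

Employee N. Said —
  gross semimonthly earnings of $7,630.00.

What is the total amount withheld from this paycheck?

$1,747.04

Income Tax: taxable = $7,630.00
  $438.00 + 25.5% × ($7,630.00 − $4,600.00) = $438.00 + 25.5% × $3,030.00 = $1,210.65
Training Fund Levy: 4.8% × $7,630.00 = $366.24
Transit Levy: 1.8% × $7,630.00 = $137.34
Health Levy: 0.43% × $7,630.00 = $32.81
Total: $1,210.65 + $366.24 + $137.34 + $32.81 = $1,747.04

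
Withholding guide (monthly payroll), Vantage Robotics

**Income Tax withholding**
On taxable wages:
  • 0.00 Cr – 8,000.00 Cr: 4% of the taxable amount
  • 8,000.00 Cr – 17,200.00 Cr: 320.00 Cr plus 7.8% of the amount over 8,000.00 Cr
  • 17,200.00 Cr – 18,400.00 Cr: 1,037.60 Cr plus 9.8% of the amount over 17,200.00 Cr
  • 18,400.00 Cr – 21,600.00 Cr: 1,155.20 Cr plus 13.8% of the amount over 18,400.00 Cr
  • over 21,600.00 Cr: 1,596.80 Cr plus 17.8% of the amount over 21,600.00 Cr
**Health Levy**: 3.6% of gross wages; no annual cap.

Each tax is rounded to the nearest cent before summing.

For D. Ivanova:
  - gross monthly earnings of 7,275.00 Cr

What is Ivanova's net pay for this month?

Income Tax: taxable = 7,275.00 Cr
  4% × 7,275.00 Cr = 291.00 Cr
Health Levy: 3.6% × 7,275.00 Cr = 261.90 Cr
Total withheld: 291.00 Cr + 261.90 Cr = 552.90 Cr
Net pay: 7,275.00 Cr − 552.90 Cr = 6,722.10 Cr

6,722.10 Cr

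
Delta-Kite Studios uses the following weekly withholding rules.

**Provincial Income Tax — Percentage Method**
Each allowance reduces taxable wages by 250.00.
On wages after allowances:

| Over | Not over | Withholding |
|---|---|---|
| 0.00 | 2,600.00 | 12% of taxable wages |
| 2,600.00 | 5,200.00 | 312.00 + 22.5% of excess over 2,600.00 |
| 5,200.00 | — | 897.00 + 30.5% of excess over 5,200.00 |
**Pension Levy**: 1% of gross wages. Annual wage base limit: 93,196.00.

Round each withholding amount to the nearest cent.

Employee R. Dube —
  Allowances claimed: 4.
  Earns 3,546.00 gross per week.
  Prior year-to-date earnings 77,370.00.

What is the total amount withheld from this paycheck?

340.98

Provincial Income Tax: taxable = 3,546.00 − 4×250.00 = 2,546.00
  12% × 2,546.00 = 305.52
Pension Levy: 1% × 3,546.00 = 35.46
Total: 305.52 + 35.46 = 340.98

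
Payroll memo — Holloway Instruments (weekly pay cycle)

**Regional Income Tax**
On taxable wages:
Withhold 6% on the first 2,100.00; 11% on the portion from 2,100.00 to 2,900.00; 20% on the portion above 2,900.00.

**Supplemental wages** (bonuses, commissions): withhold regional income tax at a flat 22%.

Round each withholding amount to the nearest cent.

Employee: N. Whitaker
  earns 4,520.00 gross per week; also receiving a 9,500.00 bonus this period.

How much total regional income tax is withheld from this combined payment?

Regional Income Tax: taxable = 4,520.00
  214.00 + 20% × (4,520.00 − 2,900.00) = 214.00 + 20% × 1,620.00 = 538.00
Supplemental (22% flat on bonus): 22% × 9,500.00 = 2,090.00
Total regional income tax: 538.00 + 2,090.00 = 2,628.00

2,628.00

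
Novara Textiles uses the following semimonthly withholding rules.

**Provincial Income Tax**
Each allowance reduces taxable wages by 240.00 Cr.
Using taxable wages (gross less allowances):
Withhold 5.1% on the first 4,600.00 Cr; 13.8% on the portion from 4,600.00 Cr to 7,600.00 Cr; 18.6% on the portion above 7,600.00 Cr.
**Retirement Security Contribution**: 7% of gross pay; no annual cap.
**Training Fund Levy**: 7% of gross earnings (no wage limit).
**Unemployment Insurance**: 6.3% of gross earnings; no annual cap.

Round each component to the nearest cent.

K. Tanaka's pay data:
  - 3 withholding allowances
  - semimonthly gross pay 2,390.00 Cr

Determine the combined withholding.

Provincial Income Tax: taxable = 2,390.00 Cr − 3×240.00 Cr = 1,670.00 Cr
  5.1% × 1,670.00 Cr = 85.17 Cr
Retirement Security Contribution: 7% × 2,390.00 Cr = 167.30 Cr
Training Fund Levy: 7% × 2,390.00 Cr = 167.30 Cr
Unemployment Insurance: 6.3% × 2,390.00 Cr = 150.57 Cr
Total: 85.17 Cr + 167.30 Cr + 167.30 Cr + 150.57 Cr = 570.34 Cr

570.34 Cr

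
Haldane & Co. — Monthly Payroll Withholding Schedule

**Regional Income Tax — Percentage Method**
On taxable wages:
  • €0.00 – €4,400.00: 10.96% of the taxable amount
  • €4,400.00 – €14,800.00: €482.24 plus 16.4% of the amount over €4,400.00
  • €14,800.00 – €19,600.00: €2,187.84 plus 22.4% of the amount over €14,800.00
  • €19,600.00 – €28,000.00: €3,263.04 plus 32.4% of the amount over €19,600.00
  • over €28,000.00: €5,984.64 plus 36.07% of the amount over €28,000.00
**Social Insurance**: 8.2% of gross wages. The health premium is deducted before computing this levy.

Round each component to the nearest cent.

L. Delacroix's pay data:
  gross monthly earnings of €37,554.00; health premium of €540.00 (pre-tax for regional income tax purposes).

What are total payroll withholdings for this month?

Regional Income Tax: taxable = €37,554.00 − €540.00 = €37,014.00
  €5,984.64 + 36.07% × (€37,014.00 − €28,000.00) = €5,984.64 + 36.07% × €9,014.00 = €9,235.99
Social Insurance: 8.2% × €37,014.00 = €3,035.15
Total: €9,235.99 + €3,035.15 = €12,271.14

€12,271.14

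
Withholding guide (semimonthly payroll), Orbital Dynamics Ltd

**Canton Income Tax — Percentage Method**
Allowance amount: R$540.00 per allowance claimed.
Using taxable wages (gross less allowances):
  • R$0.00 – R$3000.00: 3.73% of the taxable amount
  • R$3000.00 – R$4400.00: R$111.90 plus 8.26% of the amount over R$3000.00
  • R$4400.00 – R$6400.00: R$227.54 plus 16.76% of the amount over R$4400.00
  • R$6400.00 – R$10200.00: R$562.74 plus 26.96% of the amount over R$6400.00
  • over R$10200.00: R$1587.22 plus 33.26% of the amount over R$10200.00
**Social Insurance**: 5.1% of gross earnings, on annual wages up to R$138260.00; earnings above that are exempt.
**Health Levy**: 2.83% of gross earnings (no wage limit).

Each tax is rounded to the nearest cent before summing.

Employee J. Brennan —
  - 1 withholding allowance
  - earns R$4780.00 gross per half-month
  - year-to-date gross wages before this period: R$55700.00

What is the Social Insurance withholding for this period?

R$243.78

Social Insurance: 5.1% × R$4780.00 = R$243.78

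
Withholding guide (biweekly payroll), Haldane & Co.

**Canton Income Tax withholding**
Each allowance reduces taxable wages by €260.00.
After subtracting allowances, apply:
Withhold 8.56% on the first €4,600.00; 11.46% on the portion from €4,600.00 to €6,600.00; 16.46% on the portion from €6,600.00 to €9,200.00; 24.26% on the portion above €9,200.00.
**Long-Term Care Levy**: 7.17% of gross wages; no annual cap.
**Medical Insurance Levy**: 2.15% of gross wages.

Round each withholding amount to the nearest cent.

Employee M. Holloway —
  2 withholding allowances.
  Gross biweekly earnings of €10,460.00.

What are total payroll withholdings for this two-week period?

Canton Income Tax: taxable = €10,460.00 − 2×€260.00 = €9,940.00
  €1,050.92 + 24.26% × (€9,940.00 − €9,200.00) = €1,050.92 + 24.26% × €740.00 = €1,230.44
Long-Term Care Levy: 7.17% × €10,460.00 = €749.98
Medical Insurance Levy: 2.15% × €10,460.00 = €224.89
Total: €1,230.44 + €749.98 + €224.89 = €2,205.31

€2,205.31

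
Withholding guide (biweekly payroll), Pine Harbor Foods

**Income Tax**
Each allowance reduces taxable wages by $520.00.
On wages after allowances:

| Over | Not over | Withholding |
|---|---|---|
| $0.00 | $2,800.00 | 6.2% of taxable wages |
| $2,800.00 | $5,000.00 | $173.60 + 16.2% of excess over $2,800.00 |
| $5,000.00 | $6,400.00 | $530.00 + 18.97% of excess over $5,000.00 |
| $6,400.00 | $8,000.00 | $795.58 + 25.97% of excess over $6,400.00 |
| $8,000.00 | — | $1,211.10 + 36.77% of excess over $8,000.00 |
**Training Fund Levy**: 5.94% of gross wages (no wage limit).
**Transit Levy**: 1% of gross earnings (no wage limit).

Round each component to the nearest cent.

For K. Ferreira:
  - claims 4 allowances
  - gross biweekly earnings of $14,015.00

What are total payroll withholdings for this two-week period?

Income Tax: taxable = $14,015.00 − 4×$520.00 = $11,935.00
  $1,211.10 + 36.77% × ($11,935.00 − $8,000.00) = $1,211.10 + 36.77% × $3,935.00 = $2,658.00
Training Fund Levy: 5.94% × $14,015.00 = $832.49
Transit Levy: 1% × $14,015.00 = $140.15
Total: $2,658.00 + $832.49 + $140.15 = $3,630.64

$3,630.64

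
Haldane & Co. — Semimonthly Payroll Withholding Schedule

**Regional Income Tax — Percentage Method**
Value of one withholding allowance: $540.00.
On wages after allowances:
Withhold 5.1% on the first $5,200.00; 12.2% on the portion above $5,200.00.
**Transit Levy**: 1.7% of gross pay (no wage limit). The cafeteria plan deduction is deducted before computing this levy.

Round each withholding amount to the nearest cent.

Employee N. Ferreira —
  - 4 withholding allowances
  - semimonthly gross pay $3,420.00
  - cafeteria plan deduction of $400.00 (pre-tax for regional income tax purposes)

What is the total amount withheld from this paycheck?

$95.20

Regional Income Tax: taxable = $3,420.00 − $400.00 − 4×$540.00 = $860.00
  5.1% × $860.00 = $43.86
Transit Levy: 1.7% × $3,020.00 = $51.34
Total: $43.86 + $51.34 = $95.20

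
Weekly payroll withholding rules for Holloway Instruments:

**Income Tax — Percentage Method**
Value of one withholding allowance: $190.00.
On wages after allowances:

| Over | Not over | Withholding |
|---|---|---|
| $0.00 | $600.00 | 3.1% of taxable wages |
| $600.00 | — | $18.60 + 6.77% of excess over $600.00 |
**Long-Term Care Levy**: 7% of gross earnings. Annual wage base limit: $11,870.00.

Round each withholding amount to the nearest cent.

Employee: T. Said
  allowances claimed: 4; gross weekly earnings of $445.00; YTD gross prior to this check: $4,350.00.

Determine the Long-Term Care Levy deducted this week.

Long-Term Care Levy: 7% × $445.00 = $31.15

$31.15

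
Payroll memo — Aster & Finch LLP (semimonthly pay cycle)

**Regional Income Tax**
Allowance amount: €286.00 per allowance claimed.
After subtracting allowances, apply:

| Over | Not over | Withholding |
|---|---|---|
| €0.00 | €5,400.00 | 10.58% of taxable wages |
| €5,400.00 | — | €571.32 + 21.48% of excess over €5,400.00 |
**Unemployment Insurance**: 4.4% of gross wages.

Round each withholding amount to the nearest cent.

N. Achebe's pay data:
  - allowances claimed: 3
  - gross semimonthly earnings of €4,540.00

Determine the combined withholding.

Regional Income Tax: taxable = €4,540.00 − 3×€286.00 = €3,682.00
  10.58% × €3,682.00 = €389.56
Unemployment Insurance: 4.4% × €4,540.00 = €199.76
Total: €389.56 + €199.76 = €589.32

€589.32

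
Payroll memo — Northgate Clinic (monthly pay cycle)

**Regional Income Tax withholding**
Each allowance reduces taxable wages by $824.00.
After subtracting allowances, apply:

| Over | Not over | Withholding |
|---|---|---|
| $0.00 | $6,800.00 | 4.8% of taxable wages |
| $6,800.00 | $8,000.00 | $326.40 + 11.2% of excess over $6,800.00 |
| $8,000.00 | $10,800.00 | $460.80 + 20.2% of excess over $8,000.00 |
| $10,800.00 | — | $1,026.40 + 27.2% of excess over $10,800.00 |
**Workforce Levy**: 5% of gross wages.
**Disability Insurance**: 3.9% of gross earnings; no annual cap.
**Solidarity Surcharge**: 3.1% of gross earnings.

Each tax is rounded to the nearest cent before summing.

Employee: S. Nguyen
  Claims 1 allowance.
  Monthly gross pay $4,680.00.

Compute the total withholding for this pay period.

$746.69

Regional Income Tax: taxable = $4,680.00 − 1×$824.00 = $3,856.00
  4.8% × $3,856.00 = $185.09
Workforce Levy: 5% × $4,680.00 = $234.00
Disability Insurance: 3.9% × $4,680.00 = $182.52
Solidarity Surcharge: 3.1% × $4,680.00 = $145.08
Total: $185.09 + $234.00 + $182.52 + $145.08 = $746.69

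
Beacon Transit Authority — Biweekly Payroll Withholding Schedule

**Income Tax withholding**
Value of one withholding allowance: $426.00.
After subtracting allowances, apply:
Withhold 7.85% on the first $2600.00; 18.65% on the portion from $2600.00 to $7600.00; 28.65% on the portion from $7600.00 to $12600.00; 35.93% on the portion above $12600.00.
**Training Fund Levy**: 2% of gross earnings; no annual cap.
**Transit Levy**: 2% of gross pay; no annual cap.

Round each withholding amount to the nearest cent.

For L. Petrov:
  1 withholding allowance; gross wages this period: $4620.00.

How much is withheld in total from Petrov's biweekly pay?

$686.18

Income Tax: taxable = $4620.00 − 1×$426.00 = $4194.00
  $204.10 + 18.65% × ($4194.00 − $2600.00) = $204.10 + 18.65% × $1594.00 = $501.38
Training Fund Levy: 2% × $4620.00 = $92.40
Transit Levy: 2% × $4620.00 = $92.40
Total: $501.38 + $92.40 + $92.40 = $686.18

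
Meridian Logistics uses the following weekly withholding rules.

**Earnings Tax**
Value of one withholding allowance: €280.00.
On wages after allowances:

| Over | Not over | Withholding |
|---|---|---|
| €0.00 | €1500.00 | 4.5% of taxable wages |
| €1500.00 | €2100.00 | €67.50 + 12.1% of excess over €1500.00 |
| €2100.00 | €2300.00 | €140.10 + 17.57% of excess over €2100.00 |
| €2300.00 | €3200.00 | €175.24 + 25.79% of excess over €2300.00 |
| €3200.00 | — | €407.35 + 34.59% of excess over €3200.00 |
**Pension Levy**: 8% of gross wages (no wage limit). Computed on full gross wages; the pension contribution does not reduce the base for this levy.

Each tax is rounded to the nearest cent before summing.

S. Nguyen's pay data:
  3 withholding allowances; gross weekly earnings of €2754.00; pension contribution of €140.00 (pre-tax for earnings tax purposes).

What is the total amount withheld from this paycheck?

Earnings Tax: taxable = €2754.00 − €140.00 − 3×€280.00 = €1774.00
  €67.50 + 12.1% × (€1774.00 − €1500.00) = €67.50 + 12.1% × €274.00 = €100.65
Pension Levy: 8% × €2754.00 = €220.32
Total: €100.65 + €220.32 = €320.97

€320.97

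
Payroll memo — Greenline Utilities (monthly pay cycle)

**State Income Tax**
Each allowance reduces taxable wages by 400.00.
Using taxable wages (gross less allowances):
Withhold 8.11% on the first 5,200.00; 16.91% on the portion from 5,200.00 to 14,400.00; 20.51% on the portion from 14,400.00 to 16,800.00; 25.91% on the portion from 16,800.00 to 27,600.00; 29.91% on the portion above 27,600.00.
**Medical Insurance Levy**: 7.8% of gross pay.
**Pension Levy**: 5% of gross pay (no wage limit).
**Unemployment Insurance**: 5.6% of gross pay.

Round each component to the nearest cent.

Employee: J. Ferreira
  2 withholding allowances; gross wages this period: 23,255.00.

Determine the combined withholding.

State Income Tax: taxable = 23,255.00 − 2×400.00 = 22,455.00
  2,469.68 + 25.91% × (22,455.00 − 16,800.00) = 2,469.68 + 25.91% × 5,655.00 = 3,934.89
Medical Insurance Levy: 7.8% × 23,255.00 = 1,813.89
Pension Levy: 5% × 23,255.00 = 1,162.75
Unemployment Insurance: 5.6% × 23,255.00 = 1,302.28
Total: 3,934.89 + 1,813.89 + 1,162.75 + 1,302.28 = 8,213.81

8,213.81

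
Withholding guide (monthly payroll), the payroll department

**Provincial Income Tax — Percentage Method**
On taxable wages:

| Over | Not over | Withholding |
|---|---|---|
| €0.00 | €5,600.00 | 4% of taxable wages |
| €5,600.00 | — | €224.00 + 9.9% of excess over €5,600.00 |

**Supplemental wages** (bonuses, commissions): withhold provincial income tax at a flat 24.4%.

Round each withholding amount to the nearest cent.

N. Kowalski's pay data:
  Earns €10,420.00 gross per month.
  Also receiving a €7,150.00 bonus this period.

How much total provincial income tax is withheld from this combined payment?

Provincial Income Tax: taxable = €10,420.00
  €224.00 + 9.9% × (€10,420.00 − €5,600.00) = €224.00 + 9.9% × €4,820.00 = €701.18
Supplemental (24.4% flat on bonus): 24.4% × €7,150.00 = €1,744.60
Total provincial income tax: €701.18 + €1,744.60 = €2,445.78

€2,445.78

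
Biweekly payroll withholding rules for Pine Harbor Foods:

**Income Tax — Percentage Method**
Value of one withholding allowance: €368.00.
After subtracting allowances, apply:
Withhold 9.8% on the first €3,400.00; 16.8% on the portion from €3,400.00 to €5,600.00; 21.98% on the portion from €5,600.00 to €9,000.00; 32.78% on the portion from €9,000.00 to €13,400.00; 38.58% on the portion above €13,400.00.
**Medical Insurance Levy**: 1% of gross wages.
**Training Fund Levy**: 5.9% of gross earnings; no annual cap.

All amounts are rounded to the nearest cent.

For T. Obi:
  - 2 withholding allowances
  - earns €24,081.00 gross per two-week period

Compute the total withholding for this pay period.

Income Tax: taxable = €24,081.00 − 2×€368.00 = €23,345.00
  €2,892.44 + 38.58% × (€23,345.00 − €13,400.00) = €2,892.44 + 38.58% × €9,945.00 = €6,729.22
Medical Insurance Levy: 1% × €24,081.00 = €240.81
Training Fund Levy: 5.9% × €24,081.00 = €1,420.78
Total: €6,729.22 + €240.81 + €1,420.78 = €8,390.81

€8,390.81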